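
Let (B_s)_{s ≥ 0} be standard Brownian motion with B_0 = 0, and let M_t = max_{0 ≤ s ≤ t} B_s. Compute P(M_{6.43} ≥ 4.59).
P(M_{6.43} ≥ 4.59) = 2·P(B_{6.43} ≥ 4.59) = 2(1 − Φ(4.59/√6.43)) ≈ 0.0703

By the reflection principle for Brownian motion, P(M_t ≥ a) = 2 · P(B_t ≥ a) for a ≥ 0. Since B_t ~ N(0, t), P(B_t ≥ 4.59) = 1 − Φ(4.59/√t) = 1 − Φ(4.59/√6.43) = 1 − Φ(1.8101). So
  P(M_{6.43} ≥ 4.59) = 2(1 − Φ(1.8101)) ≈ 0.0703.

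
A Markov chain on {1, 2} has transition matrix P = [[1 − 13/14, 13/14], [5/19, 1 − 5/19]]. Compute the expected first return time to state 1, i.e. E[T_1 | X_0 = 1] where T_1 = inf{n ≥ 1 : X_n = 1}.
E[T_1 | X_0 = 1] = 1/π_1 = 317/70

For an irreducible recurrent Markov chain with stationary distribution π, E[T_i | X_0 = i] = 1/π_i (Kac's formula). Here π_1 = (5/19)/(13/14 + 5/19) = (5/19)/(317/266) = 70/317, so E[T_1 | X_0 = 1] = 1/π_1 = (13/14 + 5/19)/(5/19) = (317/266)/(5/19) = 317/70.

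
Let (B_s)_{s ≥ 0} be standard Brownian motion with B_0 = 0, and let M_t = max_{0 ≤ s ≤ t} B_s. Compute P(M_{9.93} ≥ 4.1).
P(M_{9.93} ≥ 4.1) = 2·P(B_{9.93} ≥ 4.1) = 2(1 − Φ(4.1/√9.93)) ≈ 0.1932

By the reflection principle for Brownian motion, P(M_t ≥ a) = 2 · P(B_t ≥ a) for a ≥ 0. Since B_t ~ N(0, t), P(B_t ≥ 4.1) = 1 − Φ(4.1/√t) = 1 − Φ(4.1/√9.93) = 1 − Φ(1.3011). So
  P(M_{9.93} ≥ 4.1) = 2(1 − Φ(1.3011)) ≈ 0.1932.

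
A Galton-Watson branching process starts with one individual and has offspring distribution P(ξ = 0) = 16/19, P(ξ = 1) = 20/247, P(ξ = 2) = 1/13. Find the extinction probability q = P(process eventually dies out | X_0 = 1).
q = 1

Mean offspring μ = 0·16/19 + 1·20/247 + 2·1/13 = 58/247 ≤ 1. For μ ≤ 1 with offspring not concentrated at 1, the Galton-Watson process goes extinct almost surely, so q = 1.
(Algebraic check: The pgf is f(s) = 16/19 + 20/247·s + 1/13·s². The extinction probability q is the smallest fixed point of f in [0, 1]. Setting s = f(s):
  1/13·s² + (20/247 − 1)·s + 16/19 = 0
  1/13·s² − (16/19 + 1/13)·s + 16/19 = 0
which factors as (s − 1)·(1/13·s − 16/19) = 0, giving roots s = 1 and s = (16/19)/(1/13) = 208/19. Since 208/19 ≥ 1, the smallest root in [0, 1] is s = 1.)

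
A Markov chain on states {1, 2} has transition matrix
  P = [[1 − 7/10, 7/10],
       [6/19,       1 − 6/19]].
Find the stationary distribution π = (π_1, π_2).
π_1 = 60/193, π_2 = 133/193

Solve πP = π with π_1 + π_2 = 1. From πP = π: π_1 · (1 − 7/10) + π_2 · 6/19 = π_1 ⇒ π_2 · 6/19 = π_1 · 7/10 ⇒ π_2/π_1 = (7/10)/(6/19) = 133/60. Together with π_1 + π_2 = 1:
  π_1 = (6/19)/(7/10 + 6/19) = (6/19)/(193/190) = 60/193,
  π_2 = (7/10)/(7/10 + 6/19) = (7/10)/(193/190) = 133/193.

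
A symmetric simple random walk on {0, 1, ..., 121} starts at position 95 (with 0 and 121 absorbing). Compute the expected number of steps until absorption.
E[τ | X_0 = 95] = 2470

Let v_k = E[τ | X_0 = k]. Boundary: v_0 = v_121 = 0. Recurrence: v_k = 1 + (v_{k-1} + v_{k+1})/2 for 1 ≤ k ≤ 120. The particular solution to v_k − (v_{k-1} + v_{k+1})/2 = 1 is v_k = −k^2. Adding homogeneous solution A + B k and matching boundaries gives v_k = k (121 − k). Substituting k = 95: v_95 = 95 · 26 = 2470.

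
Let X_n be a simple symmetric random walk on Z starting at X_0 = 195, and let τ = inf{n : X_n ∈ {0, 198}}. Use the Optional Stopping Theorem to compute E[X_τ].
E[X_τ] = 195

X_n is a martingale and τ is a bounded-mean stopping time (indeed τ is finite a.s. with bounded expectation since the walk is in a bounded region). By the OST, E[X_τ] = E[X_0] = 195. Equivalently: E[X_τ] = 198 · P(hit 198 first) + 0 · P(hit 0 first) = 198 · (195/198) = 195.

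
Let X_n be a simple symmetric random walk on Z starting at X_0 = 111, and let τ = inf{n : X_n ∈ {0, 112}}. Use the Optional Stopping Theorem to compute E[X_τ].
E[X_τ] = 111

X_n is a martingale and τ is a bounded-mean stopping time (indeed τ is finite a.s. with bounded expectation since the walk is in a bounded region). By the OST, E[X_τ] = E[X_0] = 111. Equivalently: E[X_τ] = 112 · P(hit 112 first) + 0 · P(hit 0 first) = 112 · (111/112) = 111.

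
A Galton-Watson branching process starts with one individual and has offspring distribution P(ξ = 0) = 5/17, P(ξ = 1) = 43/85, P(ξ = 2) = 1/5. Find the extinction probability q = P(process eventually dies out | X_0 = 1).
q = 1

Mean offspring μ = 0·5/17 + 1·43/85 + 2·1/5 = 77/85 ≤ 1. For μ ≤ 1 with offspring not concentrated at 1, the Galton-Watson process goes extinct almost surely, so q = 1.
(Algebraic check: The pgf is f(s) = 5/17 + 43/85·s + 1/5·s². The extinction probability q is the smallest fixed point of f in [0, 1]. Setting s = f(s):
  1/5·s² + (43/85 − 1)·s + 5/17 = 0
  1/5·s² − (5/17 + 1/5)·s + 5/17 = 0
which factors as (s − 1)·(1/5·s − 5/17) = 0, giving roots s = 1 and s = (5/17)/(1/5) = 25/17. Since 25/17 ≥ 1, the smallest root in [0, 1] is s = 1.)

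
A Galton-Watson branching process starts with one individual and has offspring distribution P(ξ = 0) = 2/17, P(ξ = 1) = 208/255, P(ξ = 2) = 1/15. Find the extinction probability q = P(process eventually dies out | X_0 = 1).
q = 1

Mean offspring μ = 0·2/17 + 1·208/255 + 2·1/15 = 242/255 ≤ 1. For μ ≤ 1 with offspring not concentrated at 1, the Galton-Watson process goes extinct almost surely, so q = 1.
(Algebraic check: The pgf is f(s) = 2/17 + 208/255·s + 1/15·s². The extinction probability q is the smallest fixed point of f in [0, 1]. Setting s = f(s):
  1/15·s² + (208/255 − 1)·s + 2/17 = 0
  1/15·s² − (2/17 + 1/15)·s + 2/17 = 0
which factors as (s − 1)·(1/15·s − 2/17) = 0, giving roots s = 1 and s = (2/17)/(1/15) = 30/17. Since 30/17 ≥ 1, the smallest root in [0, 1] is s = 1.)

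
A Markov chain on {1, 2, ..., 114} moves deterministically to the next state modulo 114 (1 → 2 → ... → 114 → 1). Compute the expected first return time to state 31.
E[T_31 | X_0 = 31] = 114

The chain cycles deterministically, so starting at state 31 it returns in exactly 114 steps. Equivalently, the stationary distribution is uniform π_j = 1/114 for every state j, so by Kac's formula E[T_31] = 1/π_31 = 114.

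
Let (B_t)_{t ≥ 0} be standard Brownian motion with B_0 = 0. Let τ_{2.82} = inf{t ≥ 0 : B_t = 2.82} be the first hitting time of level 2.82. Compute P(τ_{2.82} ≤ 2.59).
P(τ_{2.82} ≤ 2.59) = 2(1 − Φ(2.82/√2.59)) = 2(1 − Φ(1.7523)) ≈ 0.0797

By the reflection principle for standard BM, P(τ_b ≤ t) = 2 · P(B_t ≥ b). Since B_t ~ N(0, t), P(B_t ≥ 2.82) = 1 − Φ(2.82/√t) = 1 − Φ(2.82/√2.59) = 1 − Φ(1.7523) ≈ 0.03986. Doubling: P(τ_{2.82} ≤ 2.59) ≈ 2 · 0.03986 = 0.07972 ≈ 0.0797.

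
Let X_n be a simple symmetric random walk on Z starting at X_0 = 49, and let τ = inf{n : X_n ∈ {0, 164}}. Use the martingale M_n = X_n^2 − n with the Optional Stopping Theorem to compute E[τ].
E[τ] = 5635

M_n = X_n^2 − n is a martingale (since E[X_{n+1}^2 | F_n] = X_n^2 + 1). By OST (τ has finite mean in a bounded region), E[M_τ] = E[M_0] = X_0^2 − 0 = 49^2 = 2401. Also E[M_τ] = E[X_τ^2] − E[τ]. The walk exits at 0 or 164, with P(hit 164 first) = 49/164, so E[X_τ^2] = 164^2 · 49/164 + 0 = 8036. Thus E[τ] = E[X_τ^2] − E[M_τ] = 8036 − 2401 = 5635 = 49(164 − 49) = 5635.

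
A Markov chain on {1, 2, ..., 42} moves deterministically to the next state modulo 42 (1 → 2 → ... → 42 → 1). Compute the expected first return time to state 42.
E[T_42 | X_0 = 42] = 42

The chain cycles deterministically, so starting at state 42 it returns in exactly 42 steps. Equivalently, the stationary distribution is uniform π_j = 1/42 for every state j, so by Kac's formula E[T_42] = 1/π_42 = 42.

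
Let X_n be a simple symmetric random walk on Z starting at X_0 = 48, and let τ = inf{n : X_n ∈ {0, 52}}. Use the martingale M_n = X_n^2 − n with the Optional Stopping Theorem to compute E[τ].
E[τ] = 192

M_n = X_n^2 − n is a martingale (since E[X_{n+1}^2 | F_n] = X_n^2 + 1). By OST (τ has finite mean in a bounded region), E[M_τ] = E[M_0] = X_0^2 − 0 = 48^2 = 2304. Also E[M_τ] = E[X_τ^2] − E[τ]. The walk exits at 0 or 52, with P(hit 52 first) = 48/52, so E[X_τ^2] = 52^2 · 48/52 + 0 = 2496. Thus E[τ] = E[X_τ^2] − E[M_τ] = 2496 − 2304 = 192 = 48(52 − 48) = 192.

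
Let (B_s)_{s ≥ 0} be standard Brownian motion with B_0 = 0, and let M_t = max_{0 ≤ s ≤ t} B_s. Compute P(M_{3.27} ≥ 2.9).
P(M_{3.27} ≥ 2.9) = 2·P(B_{3.27} ≥ 2.9) = 2(1 − Φ(2.9/√3.27)) ≈ 0.1088

By the reflection principle for Brownian motion, P(M_t ≥ a) = 2 · P(B_t ≥ a) for a ≥ 0. Since B_t ~ N(0, t), P(B_t ≥ 2.9) = 1 − Φ(2.9/√t) = 1 − Φ(2.9/√3.27) = 1 − Φ(1.6037). So
  P(M_{3.27} ≥ 2.9) = 2(1 − Φ(1.6037)) ≈ 0.1088.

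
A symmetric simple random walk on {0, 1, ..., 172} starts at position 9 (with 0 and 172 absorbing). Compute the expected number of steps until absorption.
E[τ | X_0 = 9] = 1467

Let v_k = E[τ | X_0 = k]. Boundary: v_0 = v_172 = 0. Recurrence: v_k = 1 + (v_{k-1} + v_{k+1})/2 for 1 ≤ k ≤ 171. The particular solution to v_k − (v_{k-1} + v_{k+1})/2 = 1 is v_k = −k^2. Adding homogeneous solution A + B k and matching boundaries gives v_k = k (172 − k). Substituting k = 9: v_9 = 9 · 163 = 1467.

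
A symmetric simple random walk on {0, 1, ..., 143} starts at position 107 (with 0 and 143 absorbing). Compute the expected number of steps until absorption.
E[τ | X_0 = 107] = 3852

Let v_k = E[τ | X_0 = k]. Boundary: v_0 = v_143 = 0. Recurrence: v_k = 1 + (v_{k-1} + v_{k+1})/2 for 1 ≤ k ≤ 142. The particular solution to v_k − (v_{k-1} + v_{k+1})/2 = 1 is v_k = −k^2. Adding homogeneous solution A + B k and matching boundaries gives v_k = k (143 − k). Substituting k = 107: v_107 = 107 · 36 = 3852.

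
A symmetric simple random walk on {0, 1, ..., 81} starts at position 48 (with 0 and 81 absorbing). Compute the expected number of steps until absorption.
E[τ | X_0 = 48] = 1584

Let v_k = E[τ | X_0 = k]. Boundary: v_0 = v_81 = 0. Recurrence: v_k = 1 + (v_{k-1} + v_{k+1})/2 for 1 ≤ k ≤ 80. The particular solution to v_k − (v_{k-1} + v_{k+1})/2 = 1 is v_k = −k^2. Adding homogeneous solution A + B k and matching boundaries gives v_k = k (81 − k). Substituting k = 48: v_48 = 48 · 33 = 1584.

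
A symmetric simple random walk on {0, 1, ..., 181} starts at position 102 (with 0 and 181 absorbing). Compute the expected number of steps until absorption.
E[τ | X_0 = 102] = 8058

Let v_k = E[τ | X_0 = k]. Boundary: v_0 = v_181 = 0. Recurrence: v_k = 1 + (v_{k-1} + v_{k+1})/2 for 1 ≤ k ≤ 180. The particular solution to v_k − (v_{k-1} + v_{k+1})/2 = 1 is v_k = −k^2. Adding homogeneous solution A + B k and matching boundaries gives v_k = k (181 − k). Substituting k = 102: v_102 = 102 · 79 = 8058.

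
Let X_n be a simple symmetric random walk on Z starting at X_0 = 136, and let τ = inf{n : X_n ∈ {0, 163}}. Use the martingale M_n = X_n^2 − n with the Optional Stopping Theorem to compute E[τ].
E[τ] = 3672

M_n = X_n^2 − n is a martingale (since E[X_{n+1}^2 | F_n] = X_n^2 + 1). By OST (τ has finite mean in a bounded region), E[M_τ] = E[M_0] = X_0^2 − 0 = 136^2 = 18496. Also E[M_τ] = E[X_τ^2] − E[τ]. The walk exits at 0 or 163, with P(hit 163 first) = 136/163, so E[X_τ^2] = 163^2 · 136/163 + 0 = 22168. Thus E[τ] = E[X_τ^2] − E[M_τ] = 22168 − 18496 = 3672 = 136(163 − 136) = 3672.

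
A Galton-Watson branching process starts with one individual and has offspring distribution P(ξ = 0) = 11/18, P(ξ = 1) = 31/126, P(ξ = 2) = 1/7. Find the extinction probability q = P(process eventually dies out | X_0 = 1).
q = 1

Mean offspring μ = 0·11/18 + 1·31/126 + 2·1/7 = 67/126 ≤ 1. For μ ≤ 1 with offspring not concentrated at 1, the Galton-Watson process goes extinct almost surely, so q = 1.
(Algebraic check: The pgf is f(s) = 11/18 + 31/126·s + 1/7·s². The extinction probability q is the smallest fixed point of f in [0, 1]. Setting s = f(s):
  1/7·s² + (31/126 − 1)·s + 11/18 = 0
  1/7·s² − (11/18 + 1/7)·s + 11/18 = 0
which factors as (s − 1)·(1/7·s − 11/18) = 0, giving roots s = 1 and s = (11/18)/(1/7) = 77/18. Since 77/18 ≥ 1, the smallest root in [0, 1] is s = 1.)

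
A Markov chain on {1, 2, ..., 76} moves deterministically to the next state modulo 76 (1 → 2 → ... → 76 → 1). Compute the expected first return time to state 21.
E[T_21 | X_0 = 21] = 76

The chain cycles deterministically, so starting at state 21 it returns in exactly 76 steps. Equivalently, the stationary distribution is uniform π_j = 1/76 for every state j, so by Kac's formula E[T_21] = 1/π_21 = 76.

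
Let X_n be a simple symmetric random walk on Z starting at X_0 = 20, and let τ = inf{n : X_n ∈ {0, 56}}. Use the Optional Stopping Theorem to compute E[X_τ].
E[X_τ] = 20

X_n is a martingale and τ is a bounded-mean stopping time (indeed τ is finite a.s. with bounded expectation since the walk is in a bounded region). By the OST, E[X_τ] = E[X_0] = 20. Equivalently: E[X_τ] = 56 · P(hit 56 first) + 0 · P(hit 0 first) = 56 · (20/56) = 20.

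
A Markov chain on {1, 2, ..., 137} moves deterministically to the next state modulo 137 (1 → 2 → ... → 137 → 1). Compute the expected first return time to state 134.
E[T_134 | X_0 = 134] = 137

The chain cycles deterministically, so starting at state 134 it returns in exactly 137 steps. Equivalently, the stationary distribution is uniform π_j = 1/137 for every state j, so by Kac's formula E[T_134] = 1/π_134 = 137.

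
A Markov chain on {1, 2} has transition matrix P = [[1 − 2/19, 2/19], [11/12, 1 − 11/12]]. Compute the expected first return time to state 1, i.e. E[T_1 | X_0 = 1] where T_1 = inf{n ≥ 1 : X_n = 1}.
E[T_1 | X_0 = 1] = 1/π_1 = 233/209

For an irreducible recurrent Markov chain with stationary distribution π, E[T_i | X_0 = i] = 1/π_i (Kac's formula). Here π_1 = (11/12)/(2/19 + 11/12) = (11/12)/(233/228) = 209/233, so E[T_1 | X_0 = 1] = 1/π_1 = (2/19 + 11/12)/(11/12) = (233/228)/(11/12) = 233/209.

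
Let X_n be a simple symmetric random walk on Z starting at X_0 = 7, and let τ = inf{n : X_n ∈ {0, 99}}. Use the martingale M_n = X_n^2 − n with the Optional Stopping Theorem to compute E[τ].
E[τ] = 644

M_n = X_n^2 − n is a martingale (since E[X_{n+1}^2 | F_n] = X_n^2 + 1). By OST (τ has finite mean in a bounded region), E[M_τ] = E[M_0] = X_0^2 − 0 = 7^2 = 49. Also E[M_τ] = E[X_τ^2] − E[τ]. The walk exits at 0 or 99, with P(hit 99 first) = 7/99, so E[X_τ^2] = 99^2 · 7/99 + 0 = 693. Thus E[τ] = E[X_τ^2] − E[M_τ] = 693 − 49 = 644 = 7(99 − 7) = 644.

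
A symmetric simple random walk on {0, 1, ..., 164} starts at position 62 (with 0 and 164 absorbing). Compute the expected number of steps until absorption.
E[τ | X_0 = 62] = 6324

Let v_k = E[τ | X_0 = k]. Boundary: v_0 = v_164 = 0. Recurrence: v_k = 1 + (v_{k-1} + v_{k+1})/2 for 1 ≤ k ≤ 163. The particular solution to v_k − (v_{k-1} + v_{k+1})/2 = 1 is v_k = −k^2. Adding homogeneous solution A + B k and matching boundaries gives v_k = k (164 − k). Substituting k = 62: v_62 = 62 · 102 = 6324.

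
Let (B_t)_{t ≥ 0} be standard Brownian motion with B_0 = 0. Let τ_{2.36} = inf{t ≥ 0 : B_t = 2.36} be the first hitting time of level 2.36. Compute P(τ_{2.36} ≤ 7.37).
P(τ_{2.36} ≤ 7.37) = 2(1 − Φ(2.36/√7.37)) = 2(1 − Φ(0.8693)) ≈ 0.3847

By the reflection principle for standard BM, P(τ_b ≤ t) = 2 · P(B_t ≥ b). Since B_t ~ N(0, t), P(B_t ≥ 2.36) = 1 − Φ(2.36/√t) = 1 − Φ(2.36/√7.37) = 1 − Φ(0.8693) ≈ 0.19234. Doubling: P(τ_{2.36} ≤ 7.37) ≈ 2 · 0.19234 = 0.38468 ≈ 0.3847.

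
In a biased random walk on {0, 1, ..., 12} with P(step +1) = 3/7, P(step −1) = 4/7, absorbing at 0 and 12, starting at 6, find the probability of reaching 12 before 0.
P(hit 12 before 0) = (1 − (4/3)^6) / (1 − (4/3)^12) = 729/4825

Let u_k denote P(reach 12 before 0 | start at k). Boundary: u_0 = 0, u_12 = 1. Recurrence: u_k = 3/7·u_{k+1} + 4/7·u_{k-1} for 1 ≤ k ≤ 11. Try u_k = A + B·r^k with r = q/p = (4/7)/(3/7) = 4/3. Substitution satisfies the recurrence; boundary conditions give:
  u_k = (1 − r^k) / (1 − r^N) = (1 − (4/3)^6) / (1 − (4/3)^12) = 729/4825.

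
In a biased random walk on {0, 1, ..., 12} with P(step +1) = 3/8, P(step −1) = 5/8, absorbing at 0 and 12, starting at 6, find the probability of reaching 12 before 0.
P(hit 12 before 0) = (1 − (5/3)^6) / (1 − (5/3)^12) = 729/16354

Let u_k denote P(reach 12 before 0 | start at k). Boundary: u_0 = 0, u_12 = 1. Recurrence: u_k = 3/8·u_{k+1} + 5/8·u_{k-1} for 1 ≤ k ≤ 11. Try u_k = A + B·r^k with r = q/p = (5/8)/(3/8) = 5/3. Substitution satisfies the recurrence; boundary conditions give:
  u_k = (1 − r^k) / (1 − r^N) = (1 − (5/3)^6) / (1 − (5/3)^12) = 729/16354.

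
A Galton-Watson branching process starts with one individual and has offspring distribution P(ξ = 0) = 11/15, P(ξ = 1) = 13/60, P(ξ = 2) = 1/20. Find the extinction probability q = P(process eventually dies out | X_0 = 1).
q = 1

Mean offspring μ = 0·11/15 + 1·13/60 + 2·1/20 = 19/60 ≤ 1. For μ ≤ 1 with offspring not concentrated at 1, the Galton-Watson process goes extinct almost surely, so q = 1.
(Algebraic check: The pgf is f(s) = 11/15 + 13/60·s + 1/20·s². The extinction probability q is the smallest fixed point of f in [0, 1]. Setting s = f(s):
  1/20·s² + (13/60 − 1)·s + 11/15 = 0
  1/20·s² − (11/15 + 1/20)·s + 11/15 = 0
which factors as (s − 1)·(1/20·s − 11/15) = 0, giving roots s = 1 and s = (11/15)/(1/20) = 44/3. Since 44/3 ≥ 1, the smallest root in [0, 1] is s = 1.)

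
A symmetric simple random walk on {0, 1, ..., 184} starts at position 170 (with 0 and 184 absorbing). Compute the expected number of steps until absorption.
E[τ | X_0 = 170] = 2380

Let v_k = E[τ | X_0 = k]. Boundary: v_0 = v_184 = 0. Recurrence: v_k = 1 + (v_{k-1} + v_{k+1})/2 for 1 ≤ k ≤ 183. The particular solution to v_k − (v_{k-1} + v_{k+1})/2 = 1 is v_k = −k^2. Adding homogeneous solution A + B k and matching boundaries gives v_k = k (184 − k). Substituting k = 170: v_170 = 170 · 14 = 2380.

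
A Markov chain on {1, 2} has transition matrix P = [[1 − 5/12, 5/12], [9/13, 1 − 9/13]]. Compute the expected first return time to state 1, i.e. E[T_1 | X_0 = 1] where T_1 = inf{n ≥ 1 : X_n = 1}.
E[T_1 | X_0 = 1] = 1/π_1 = 173/108

For an irreducible recurrent Markov chain with stationary distribution π, E[T_i | X_0 = i] = 1/π_i (Kac's formula). Here π_1 = (9/13)/(5/12 + 9/13) = (9/13)/(173/156) = 108/173, so E[T_1 | X_0 = 1] = 1/π_1 = (5/12 + 9/13)/(9/13) = (173/156)/(9/13) = 173/108.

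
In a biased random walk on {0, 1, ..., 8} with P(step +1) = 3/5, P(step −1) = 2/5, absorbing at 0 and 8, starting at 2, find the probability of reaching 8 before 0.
P(hit 8 before 0) = (1 − (2/3)^2) / (1 − (2/3)^8) = 729/1261

Let u_k denote P(reach 8 before 0 | start at k). Boundary: u_0 = 0, u_8 = 1. Recurrence: u_k = 3/5·u_{k+1} + 2/5·u_{k-1} for 1 ≤ k ≤ 7. Try u_k = A + B·r^k with r = q/p = (2/5)/(3/5) = 2/3. Substitution satisfies the recurrence; boundary conditions give:
  u_k = (1 − r^k) / (1 − r^N) = (1 − (2/3)^2) / (1 − (2/3)^8) = 729/1261.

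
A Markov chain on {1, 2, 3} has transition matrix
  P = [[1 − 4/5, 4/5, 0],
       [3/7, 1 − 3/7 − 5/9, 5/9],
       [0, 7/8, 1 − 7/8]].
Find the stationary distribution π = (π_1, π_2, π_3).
π = (135/547, 252/547, 160/547)

This is a birth-death chain on three states, which satisfies detailed balance: π_1 · P_{12} = π_2 · P_{21} and π_2 · P_{23} = π_3 · P_{32}.
From π_1 · 4/5 = π_2 · 3/7: π_2/π_1 = (4/5)/(3/7) = 28/15.
From π_2 · 5/9 = π_3 · 7/8: π_3/π_2 = (5/9)/(7/8) = 40/63.
Take π_1 proportional to 1; then unnormalized π = (1, 28/15, 32/27). Normalize by dividing by the sum 547/135:
  π = (135/547, 252/547, 160/547).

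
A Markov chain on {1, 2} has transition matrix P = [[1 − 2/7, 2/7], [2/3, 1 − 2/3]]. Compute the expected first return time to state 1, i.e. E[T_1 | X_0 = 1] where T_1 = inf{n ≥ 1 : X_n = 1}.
E[T_1 | X_0 = 1] = 1/π_1 = 10/7

For an irreducible recurrent Markov chain with stationary distribution π, E[T_i | X_0 = i] = 1/π_i (Kac's formula). Here π_1 = (2/3)/(2/7 + 2/3) = (2/3)/(20/21) = 7/10, so E[T_1 | X_0 = 1] = 1/π_1 = (2/7 + 2/3)/(2/3) = (20/21)/(2/3) = 10/7.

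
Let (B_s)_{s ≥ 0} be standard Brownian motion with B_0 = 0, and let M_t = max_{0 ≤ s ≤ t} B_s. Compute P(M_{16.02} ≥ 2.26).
P(M_{16.02} ≥ 2.26) = 2·P(B_{16.02} ≥ 2.26) = 2(1 − Φ(2.26/√16.02)) ≈ 0.5723

By the reflection principle for Brownian motion, P(M_t ≥ a) = 2 · P(B_t ≥ a) for a ≥ 0. Since B_t ~ N(0, t), P(B_t ≥ 2.26) = 1 − Φ(2.26/√t) = 1 − Φ(2.26/√16.02) = 1 − Φ(0.5646). So
  P(M_{16.02} ≥ 2.26) = 2(1 − Φ(0.5646)) ≈ 0.5723.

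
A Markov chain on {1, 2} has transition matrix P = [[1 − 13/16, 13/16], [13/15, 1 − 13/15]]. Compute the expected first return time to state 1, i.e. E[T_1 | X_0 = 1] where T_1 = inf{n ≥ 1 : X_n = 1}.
E[T_1 | X_0 = 1] = 1/π_1 = 31/16

For an irreducible recurrent Markov chain with stationary distribution π, E[T_i | X_0 = i] = 1/π_i (Kac's formula). Here π_1 = (13/15)/(13/16 + 13/15) = (13/15)/(403/240) = 16/31, so E[T_1 | X_0 = 1] = 1/π_1 = (13/16 + 13/15)/(13/15) = (403/240)/(13/15) = 31/16.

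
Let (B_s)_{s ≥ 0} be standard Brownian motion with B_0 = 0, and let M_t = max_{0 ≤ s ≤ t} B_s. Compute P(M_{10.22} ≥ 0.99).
P(M_{10.22} ≥ 0.99) = 2·P(B_{10.22} ≥ 0.99) = 2(1 − Φ(0.99/√10.22)) ≈ 0.7568

By the reflection principle for Brownian motion, P(M_t ≥ a) = 2 · P(B_t ≥ a) for a ≥ 0. Since B_t ~ N(0, t), P(B_t ≥ 0.99) = 1 − Φ(0.99/√t) = 1 − Φ(0.99/√10.22) = 1 − Φ(0.3097). So
  P(M_{10.22} ≥ 0.99) = 2(1 − Φ(0.3097)) ≈ 0.7568.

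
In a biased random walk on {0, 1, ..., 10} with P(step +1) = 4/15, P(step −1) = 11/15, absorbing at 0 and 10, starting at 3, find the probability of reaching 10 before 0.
P(hit 10 before 0) = (1 − (11/4)^3) / (1 − (11/4)^10) = 2965504/3705196575

Let u_k denote P(reach 10 before 0 | start at k). Boundary: u_0 = 0, u_10 = 1. Recurrence: u_k = 4/15·u_{k+1} + 11/15·u_{k-1} for 1 ≤ k ≤ 9. Try u_k = A + B·r^k with r = q/p = (11/15)/(4/15) = 11/4. Substitution satisfies the recurrence; boundary conditions give:
  u_k = (1 − r^k) / (1 − r^N) = (1 − (11/4)^3) / (1 − (11/4)^10) = 2965504/3705196575.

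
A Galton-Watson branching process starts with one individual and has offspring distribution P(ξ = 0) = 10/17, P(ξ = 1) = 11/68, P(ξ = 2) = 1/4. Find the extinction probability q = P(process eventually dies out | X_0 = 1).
q = 1

Mean offspring μ = 0·10/17 + 1·11/68 + 2·1/4 = 45/68 ≤ 1. For μ ≤ 1 with offspring not concentrated at 1, the Galton-Watson process goes extinct almost surely, so q = 1.
(Algebraic check: The pgf is f(s) = 10/17 + 11/68·s + 1/4·s². The extinction probability q is the smallest fixed point of f in [0, 1]. Setting s = f(s):
  1/4·s² + (11/68 − 1)·s + 10/17 = 0
  1/4·s² − (10/17 + 1/4)·s + 10/17 = 0
which factors as (s − 1)·(1/4·s − 10/17) = 0, giving roots s = 1 and s = (10/17)/(1/4) = 40/17. Since 40/17 ≥ 1, the smallest root in [0, 1] is s = 1.)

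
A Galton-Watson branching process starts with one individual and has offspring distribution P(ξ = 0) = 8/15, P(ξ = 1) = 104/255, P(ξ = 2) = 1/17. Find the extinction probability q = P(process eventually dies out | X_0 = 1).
q = 1

Mean offspring μ = 0·8/15 + 1·104/255 + 2·1/17 = 134/255 ≤ 1. For μ ≤ 1 with offspring not concentrated at 1, the Galton-Watson process goes extinct almost surely, so q = 1.
(Algebraic check: The pgf is f(s) = 8/15 + 104/255·s + 1/17·s². The extinction probability q is the smallest fixed point of f in [0, 1]. Setting s = f(s):
  1/17·s² + (104/255 − 1)·s + 8/15 = 0
  1/17·s² − (8/15 + 1/17)·s + 8/15 = 0
which factors as (s − 1)·(1/17·s − 8/15) = 0, giving roots s = 1 and s = (8/15)/(1/17) = 136/15. Since 136/15 ≥ 1, the smallest root in [0, 1] is s = 1.)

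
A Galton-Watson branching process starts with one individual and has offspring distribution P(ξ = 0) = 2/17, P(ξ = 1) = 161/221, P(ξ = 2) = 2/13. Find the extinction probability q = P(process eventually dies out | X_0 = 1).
q = 13/17

The pgf is f(s) = 2/17 + 161/221·s + 2/13·s². The extinction probability q is the smallest fixed point of f in [0, 1]. Setting s = f(s):
  2/13·s² + (161/221 − 1)·s + 2/17 = 0
  2/13·s² − (2/17 + 2/13)·s + 2/17 = 0
which factors as (s − 1)·(2/13·s − 2/17) = 0, giving roots s = 1 and s = (2/17)/(2/13) = 13/17.
Mean offspring μ = 161/221 + 2·2/13 = 229/221 > 1 (supercritical), so q < 1. The extinction probability is the smaller root: q = (2/17)/(2/13) = 13/17.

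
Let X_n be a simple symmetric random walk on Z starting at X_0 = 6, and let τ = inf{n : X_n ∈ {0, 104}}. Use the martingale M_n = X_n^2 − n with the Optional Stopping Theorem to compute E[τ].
E[τ] = 588

M_n = X_n^2 − n is a martingale (since E[X_{n+1}^2 | F_n] = X_n^2 + 1). By OST (τ has finite mean in a bounded region), E[M_τ] = E[M_0] = X_0^2 − 0 = 6^2 = 36. Also E[M_τ] = E[X_τ^2] − E[τ]. The walk exits at 0 or 104, with P(hit 104 first) = 6/104, so E[X_τ^2] = 104^2 · 6/104 + 0 = 624. Thus E[τ] = E[X_τ^2] − E[M_τ] = 624 − 36 = 588 = 6(104 − 6) = 588.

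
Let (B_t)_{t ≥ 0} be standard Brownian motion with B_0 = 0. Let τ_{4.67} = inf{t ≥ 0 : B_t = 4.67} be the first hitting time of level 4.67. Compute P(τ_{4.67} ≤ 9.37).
P(τ_{4.67} ≤ 9.37) = 2(1 − Φ(4.67/√9.37)) = 2(1 − Φ(1.5256)) ≈ 0.1271

By the reflection principle for standard BM, P(τ_b ≤ t) = 2 · P(B_t ≥ b). Since B_t ~ N(0, t), P(B_t ≥ 4.67) = 1 − Φ(4.67/√t) = 1 − Φ(4.67/√9.37) = 1 − Φ(1.5256) ≈ 0.06355. Doubling: P(τ_{4.67} ≤ 9.37) ≈ 2 · 0.06355 = 0.12710 ≈ 0.1271.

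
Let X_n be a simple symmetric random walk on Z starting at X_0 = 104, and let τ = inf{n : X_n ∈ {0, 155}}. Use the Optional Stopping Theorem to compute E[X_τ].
E[X_τ] = 104

X_n is a martingale and τ is a bounded-mean stopping time (indeed τ is finite a.s. with bounded expectation since the walk is in a bounded region). By the OST, E[X_τ] = E[X_0] = 104. Equivalently: E[X_τ] = 155 · P(hit 155 first) + 0 · P(hit 0 first) = 155 · (104/155) = 104.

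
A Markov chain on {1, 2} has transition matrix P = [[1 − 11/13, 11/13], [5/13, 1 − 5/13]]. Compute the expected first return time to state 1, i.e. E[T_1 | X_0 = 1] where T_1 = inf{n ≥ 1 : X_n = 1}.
E[T_1 | X_0 = 1] = 1/π_1 = 16/5

For an irreducible recurrent Markov chain with stationary distribution π, E[T_i | X_0 = i] = 1/π_i (Kac's formula). Here π_1 = (5/13)/(11/13 + 5/13) = (5/13)/(16/13) = 5/16, so E[T_1 | X_0 = 1] = 1/π_1 = (11/13 + 5/13)/(5/13) = (16/13)/(5/13) = 16/5.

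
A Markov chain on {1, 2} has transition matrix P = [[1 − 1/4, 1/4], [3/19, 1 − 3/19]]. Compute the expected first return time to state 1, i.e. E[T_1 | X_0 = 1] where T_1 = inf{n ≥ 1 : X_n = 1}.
E[T_1 | X_0 = 1] = 1/π_1 = 31/12

For an irreducible recurrent Markov chain with stationary distribution π, E[T_i | X_0 = i] = 1/π_i (Kac's formula). Here π_1 = (3/19)/(1/4 + 3/19) = (3/19)/(31/76) = 12/31, so E[T_1 | X_0 = 1] = 1/π_1 = (1/4 + 3/19)/(3/19) = (31/76)/(3/19) = 31/12.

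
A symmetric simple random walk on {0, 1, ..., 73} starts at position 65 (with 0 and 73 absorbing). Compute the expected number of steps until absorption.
E[τ | X_0 = 65] = 520

Let v_k = E[τ | X_0 = k]. Boundary: v_0 = v_73 = 0. Recurrence: v_k = 1 + (v_{k-1} + v_{k+1})/2 for 1 ≤ k ≤ 72. The particular solution to v_k − (v_{k-1} + v_{k+1})/2 = 1 is v_k = −k^2. Adding homogeneous solution A + B k and matching boundaries gives v_k = k (73 − k). Substituting k = 65: v_65 = 65 · 8 = 520.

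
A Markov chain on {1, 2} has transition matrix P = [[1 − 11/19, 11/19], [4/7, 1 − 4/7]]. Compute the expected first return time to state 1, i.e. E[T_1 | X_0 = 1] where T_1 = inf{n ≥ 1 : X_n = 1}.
E[T_1 | X_0 = 1] = 1/π_1 = 153/76

For an irreducible recurrent Markov chain with stationary distribution π, E[T_i | X_0 = i] = 1/π_i (Kac's formula). Here π_1 = (4/7)/(11/19 + 4/7) = (4/7)/(153/133) = 76/153, so E[T_1 | X_0 = 1] = 1/π_1 = (11/19 + 4/7)/(4/7) = (153/133)/(4/7) = 153/76.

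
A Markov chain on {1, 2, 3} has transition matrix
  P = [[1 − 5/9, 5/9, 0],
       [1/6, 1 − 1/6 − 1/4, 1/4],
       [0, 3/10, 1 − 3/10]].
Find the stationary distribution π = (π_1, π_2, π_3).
π = (9/64, 15/32, 25/64)

This is a birth-death chain on three states, which satisfies detailed balance: π_1 · P_{12} = π_2 · P_{21} and π_2 · P_{23} = π_3 · P_{32}.
From π_1 · 5/9 = π_2 · 1/6: π_2/π_1 = (5/9)/(1/6) = 10/3.
From π_2 · 1/4 = π_3 · 3/10: π_3/π_2 = (1/4)/(3/10) = 5/6.
Take π_1 proportional to 1; then unnormalized π = (1, 10/3, 25/9). Normalize by dividing by the sum 64/9:
  π = (9/64, 15/32, 25/64).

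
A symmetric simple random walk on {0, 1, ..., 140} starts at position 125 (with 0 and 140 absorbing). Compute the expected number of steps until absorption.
E[τ | X_0 = 125] = 1875

Let v_k = E[τ | X_0 = k]. Boundary: v_0 = v_140 = 0. Recurrence: v_k = 1 + (v_{k-1} + v_{k+1})/2 for 1 ≤ k ≤ 139. The particular solution to v_k − (v_{k-1} + v_{k+1})/2 = 1 is v_k = −k^2. Adding homogeneous solution A + B k and matching boundaries gives v_k = k (140 − k). Substituting k = 125: v_125 = 125 · 15 = 1875.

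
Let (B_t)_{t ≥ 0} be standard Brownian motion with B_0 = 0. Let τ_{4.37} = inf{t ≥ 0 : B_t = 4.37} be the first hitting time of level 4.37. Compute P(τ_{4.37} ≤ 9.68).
P(τ_{4.37} ≤ 9.68) = 2(1 − Φ(4.37/√9.68)) = 2(1 − Φ(1.4046)) ≈ 0.1601

By the reflection principle for standard BM, P(τ_b ≤ t) = 2 · P(B_t ≥ b). Since B_t ~ N(0, t), P(B_t ≥ 4.37) = 1 − Φ(4.37/√t) = 1 − Φ(4.37/√9.68) = 1 − Φ(1.4046) ≈ 0.08007. Doubling: P(τ_{4.37} ≤ 9.68) ≈ 2 · 0.08007 = 0.16014 ≈ 0.1601.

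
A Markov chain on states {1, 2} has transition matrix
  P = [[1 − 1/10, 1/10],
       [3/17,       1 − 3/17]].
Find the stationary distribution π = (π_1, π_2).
π_1 = 30/47, π_2 = 17/47

Solve πP = π with π_1 + π_2 = 1. From πP = π: π_1 · (1 − 1/10) + π_2 · 3/17 = π_1 ⇒ π_2 · 3/17 = π_1 · 1/10 ⇒ π_2/π_1 = (1/10)/(3/17) = 17/30. Together with π_1 + π_2 = 1:
  π_1 = (3/17)/(1/10 + 3/17) = (3/17)/(47/170) = 30/47,
  π_2 = (1/10)/(1/10 + 3/17) = (1/10)/(47/170) = 17/47.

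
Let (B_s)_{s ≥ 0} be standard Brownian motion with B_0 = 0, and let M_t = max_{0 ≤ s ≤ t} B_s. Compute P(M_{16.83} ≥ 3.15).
P(M_{16.83} ≥ 3.15) = 2·P(B_{16.83} ≥ 3.15) = 2(1 − Φ(3.15/√16.83)) ≈ 0.4426

By the reflection principle for Brownian motion, P(M_t ≥ a) = 2 · P(B_t ≥ a) for a ≥ 0. Since B_t ~ N(0, t), P(B_t ≥ 3.15) = 1 − Φ(3.15/√t) = 1 − Φ(3.15/√16.83) = 1 − Φ(0.7678). So
  P(M_{16.83} ≥ 3.15) = 2(1 − Φ(0.7678)) ≈ 0.4426.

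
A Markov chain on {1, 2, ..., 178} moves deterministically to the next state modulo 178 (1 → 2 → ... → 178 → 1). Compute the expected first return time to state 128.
E[T_128 | X_0 = 128] = 178

The chain cycles deterministically, so starting at state 128 it returns in exactly 178 steps. Equivalently, the stationary distribution is uniform π_j = 1/178 for every state j, so by Kac's formula E[T_128] = 1/π_128 = 178.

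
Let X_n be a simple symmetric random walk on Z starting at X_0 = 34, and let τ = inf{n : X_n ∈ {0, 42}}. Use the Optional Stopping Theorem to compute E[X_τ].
E[X_τ] = 34

X_n is a martingale and τ is a bounded-mean stopping time (indeed τ is finite a.s. with bounded expectation since the walk is in a bounded region). By the OST, E[X_τ] = E[X_0] = 34. Equivalently: E[X_τ] = 42 · P(hit 42 first) + 0 · P(hit 0 first) = 42 · (34/42) = 34.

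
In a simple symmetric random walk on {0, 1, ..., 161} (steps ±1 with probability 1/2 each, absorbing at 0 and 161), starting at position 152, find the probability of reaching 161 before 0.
P(hit 161 before 0) = 152/161

Let u_k = P(hit 161 before 0 | start at k). Then u_0 = 0, u_161 = 1, and u_k = u_{k-1}/2 + u_{k+1}/2 for 1 ≤ k ≤ 160. This harmonic recurrence is solved by u_k = k/161, giving u_152 = 152/161.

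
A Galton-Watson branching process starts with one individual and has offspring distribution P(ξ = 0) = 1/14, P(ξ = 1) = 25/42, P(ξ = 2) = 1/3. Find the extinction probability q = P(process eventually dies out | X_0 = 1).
q = 3/14

The pgf is f(s) = 1/14 + 25/42·s + 1/3·s². The extinction probability q is the smallest fixed point of f in [0, 1]. Setting s = f(s):
  1/3·s² + (25/42 − 1)·s + 1/14 = 0
  1/3·s² − (1/14 + 1/3)·s + 1/14 = 0
which factors as (s − 1)·(1/3·s − 1/14) = 0, giving roots s = 1 and s = (1/14)/(1/3) = 3/14.
Mean offspring μ = 25/42 + 2·1/3 = 53/42 > 1 (supercritical), so q < 1. The extinction probability is the smaller root: q = (1/14)/(1/3) = 3/14.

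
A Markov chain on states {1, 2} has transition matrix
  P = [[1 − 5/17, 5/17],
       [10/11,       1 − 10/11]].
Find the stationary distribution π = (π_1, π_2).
π_1 = 34/45, π_2 = 11/45

Solve πP = π with π_1 + π_2 = 1. From πP = π: π_1 · (1 − 5/17) + π_2 · 10/11 = π_1 ⇒ π_2 · 10/11 = π_1 · 5/17 ⇒ π_2/π_1 = (5/17)/(10/11) = 11/34. Together with π_1 + π_2 = 1:
  π_1 = (10/11)/(5/17 + 10/11) = (10/11)/(225/187) = 34/45,
  π_2 = (5/17)/(5/17 + 10/11) = (5/17)/(225/187) = 11/45.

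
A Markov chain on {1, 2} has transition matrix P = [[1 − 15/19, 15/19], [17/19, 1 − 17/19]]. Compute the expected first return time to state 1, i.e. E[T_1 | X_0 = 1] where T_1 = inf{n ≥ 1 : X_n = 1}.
E[T_1 | X_0 = 1] = 1/π_1 = 32/17

For an irreducible recurrent Markov chain with stationary distribution π, E[T_i | X_0 = i] = 1/π_i (Kac's formula). Here π_1 = (17/19)/(15/19 + 17/19) = (17/19)/(32/19) = 17/32, so E[T_1 | X_0 = 1] = 1/π_1 = (15/19 + 17/19)/(17/19) = (32/19)/(17/19) = 32/17.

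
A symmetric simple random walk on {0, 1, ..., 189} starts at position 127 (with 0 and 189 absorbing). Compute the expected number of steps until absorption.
E[τ | X_0 = 127] = 7874

Let v_k = E[τ | X_0 = k]. Boundary: v_0 = v_189 = 0. Recurrence: v_k = 1 + (v_{k-1} + v_{k+1})/2 for 1 ≤ k ≤ 188. The particular solution to v_k − (v_{k-1} + v_{k+1})/2 = 1 is v_k = −k^2. Adding homogeneous solution A + B k and matching boundaries gives v_k = k (189 − k). Substituting k = 127: v_127 = 127 · 62 = 7874.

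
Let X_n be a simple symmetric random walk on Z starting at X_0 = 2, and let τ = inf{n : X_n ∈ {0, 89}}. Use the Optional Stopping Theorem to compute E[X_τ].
E[X_τ] = 2

X_n is a martingale and τ is a bounded-mean stopping time (indeed τ is finite a.s. with bounded expectation since the walk is in a bounded region). By the OST, E[X_τ] = E[X_0] = 2. Equivalently: E[X_τ] = 89 · P(hit 89 first) + 0 · P(hit 0 first) = 89 · (2/89) = 2.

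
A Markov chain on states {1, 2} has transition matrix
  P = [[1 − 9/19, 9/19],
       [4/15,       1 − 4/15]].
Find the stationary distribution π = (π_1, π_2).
π_1 = 76/211, π_2 = 135/211

Solve πP = π with π_1 + π_2 = 1. From πP = π: π_1 · (1 − 9/19) + π_2 · 4/15 = π_1 ⇒ π_2 · 4/15 = π_1 · 9/19 ⇒ π_2/π_1 = (9/19)/(4/15) = 135/76. Together with π_1 + π_2 = 1:
  π_1 = (4/15)/(9/19 + 4/15) = (4/15)/(211/285) = 76/211,
  π_2 = (9/19)/(9/19 + 4/15) = (9/19)/(211/285) = 135/211.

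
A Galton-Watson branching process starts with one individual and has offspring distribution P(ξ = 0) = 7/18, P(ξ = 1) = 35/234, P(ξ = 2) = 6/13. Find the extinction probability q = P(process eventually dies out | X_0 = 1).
q = 91/108

The pgf is f(s) = 7/18 + 35/234·s + 6/13·s². The extinction probability q is the smallest fixed point of f in [0, 1]. Setting s = f(s):
  6/13·s² + (35/234 − 1)·s + 7/18 = 0
  6/13·s² − (7/18 + 6/13)·s + 7/18 = 0
which factors as (s − 1)·(6/13·s − 7/18) = 0, giving roots s = 1 and s = (7/18)/(6/13) = 91/108.
Mean offspring μ = 35/234 + 2·6/13 = 251/234 > 1 (supercritical), so q < 1. The extinction probability is the smaller root: q = (7/18)/(6/13) = 91/108.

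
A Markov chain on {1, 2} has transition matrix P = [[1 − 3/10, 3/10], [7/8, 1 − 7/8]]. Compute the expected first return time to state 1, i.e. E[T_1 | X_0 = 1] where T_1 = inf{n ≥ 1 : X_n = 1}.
E[T_1 | X_0 = 1] = 1/π_1 = 47/35

For an irreducible recurrent Markov chain with stationary distribution π, E[T_i | X_0 = i] = 1/π_i (Kac's formula). Here π_1 = (7/8)/(3/10 + 7/8) = (7/8)/(47/40) = 35/47, so E[T_1 | X_0 = 1] = 1/π_1 = (3/10 + 7/8)/(7/8) = (47/40)/(7/8) = 47/35.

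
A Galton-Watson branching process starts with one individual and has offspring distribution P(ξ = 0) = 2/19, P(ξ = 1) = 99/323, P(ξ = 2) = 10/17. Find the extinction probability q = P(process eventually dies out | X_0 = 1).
q = 17/95

The pgf is f(s) = 2/19 + 99/323·s + 10/17·s². The extinction probability q is the smallest fixed point of f in [0, 1]. Setting s = f(s):
  10/17·s² + (99/323 − 1)·s + 2/19 = 0
  10/17·s² − (2/19 + 10/17)·s + 2/19 = 0
which factors as (s − 1)·(10/17·s − 2/19) = 0, giving roots s = 1 and s = (2/19)/(10/17) = 17/95.
Mean offspring μ = 99/323 + 2·10/17 = 479/323 > 1 (supercritical), so q < 1. The extinction probability is the smaller root: q = (2/19)/(10/17) = 17/95.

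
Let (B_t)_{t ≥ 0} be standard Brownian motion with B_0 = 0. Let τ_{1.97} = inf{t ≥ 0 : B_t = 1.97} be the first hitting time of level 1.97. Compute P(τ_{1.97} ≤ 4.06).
P(τ_{1.97} ≤ 4.06) = 2(1 − Φ(1.97/√4.06)) = 2(1 − Φ(0.9777)) ≈ 0.3282

By the reflection principle for standard BM, P(τ_b ≤ t) = 2 · P(B_t ≥ b). Since B_t ~ N(0, t), P(B_t ≥ 1.97) = 1 − Φ(1.97/√t) = 1 − Φ(1.97/√4.06) = 1 − Φ(0.9777) ≈ 0.16411. Doubling: P(τ_{1.97} ≤ 4.06) ≈ 2 · 0.16411 = 0.32822 ≈ 0.3282.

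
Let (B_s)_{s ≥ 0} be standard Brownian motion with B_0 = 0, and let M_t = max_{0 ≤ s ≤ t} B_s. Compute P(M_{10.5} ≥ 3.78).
P(M_{10.5} ≥ 3.78) = 2·P(B_{10.5} ≥ 3.78) = 2(1 − Φ(3.78/√10.5)) ≈ 0.2434

By the reflection principle for Brownian motion, P(M_t ≥ a) = 2 · P(B_t ≥ a) for a ≥ 0. Since B_t ~ N(0, t), P(B_t ≥ 3.78) = 1 − Φ(3.78/√t) = 1 − Φ(3.78/√10.5) = 1 − Φ(1.1665). So
  P(M_{10.5} ≥ 3.78) = 2(1 − Φ(1.1665)) ≈ 0.2434.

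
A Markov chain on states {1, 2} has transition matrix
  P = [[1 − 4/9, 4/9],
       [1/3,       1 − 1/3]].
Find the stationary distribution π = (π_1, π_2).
π_1 = 3/7, π_2 = 4/7

Solve πP = π with π_1 + π_2 = 1. From πP = π: π_1 · (1 − 4/9) + π_2 · 1/3 = π_1 ⇒ π_2 · 1/3 = π_1 · 4/9 ⇒ π_2/π_1 = (4/9)/(1/3) = 4/3. Together with π_1 + π_2 = 1:
  π_1 = (1/3)/(4/9 + 1/3) = (1/3)/(7/9) = 3/7,
  π_2 = (4/9)/(4/9 + 1/3) = (4/9)/(7/9) = 4/7.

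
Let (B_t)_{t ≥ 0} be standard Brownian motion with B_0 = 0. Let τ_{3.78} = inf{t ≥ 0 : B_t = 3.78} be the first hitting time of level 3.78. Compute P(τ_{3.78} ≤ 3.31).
P(τ_{3.78} ≤ 3.31) = 2(1 − Φ(3.78/√3.31)) = 2(1 − Φ(2.0777)) ≈ 0.0377

By the reflection principle for standard BM, P(τ_b ≤ t) = 2 · P(B_t ≥ b). Since B_t ~ N(0, t), P(B_t ≥ 3.78) = 1 − Φ(3.78/√t) = 1 − Φ(3.78/√3.31) = 1 − Φ(2.0777) ≈ 0.01887. Doubling: P(τ_{3.78} ≤ 3.31) ≈ 2 · 0.01887 = 0.03774 ≈ 0.0377.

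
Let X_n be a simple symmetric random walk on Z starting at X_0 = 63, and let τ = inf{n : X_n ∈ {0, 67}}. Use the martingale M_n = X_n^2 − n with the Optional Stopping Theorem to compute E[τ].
E[τ] = 252

M_n = X_n^2 − n is a martingale (since E[X_{n+1}^2 | F_n] = X_n^2 + 1). By OST (τ has finite mean in a bounded region), E[M_τ] = E[M_0] = X_0^2 − 0 = 63^2 = 3969. Also E[M_τ] = E[X_τ^2] − E[τ]. The walk exits at 0 or 67, with P(hit 67 first) = 63/67, so E[X_τ^2] = 67^2 · 63/67 + 0 = 4221. Thus E[τ] = E[X_τ^2] − E[M_τ] = 4221 − 3969 = 252 = 63(67 − 63) = 252.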